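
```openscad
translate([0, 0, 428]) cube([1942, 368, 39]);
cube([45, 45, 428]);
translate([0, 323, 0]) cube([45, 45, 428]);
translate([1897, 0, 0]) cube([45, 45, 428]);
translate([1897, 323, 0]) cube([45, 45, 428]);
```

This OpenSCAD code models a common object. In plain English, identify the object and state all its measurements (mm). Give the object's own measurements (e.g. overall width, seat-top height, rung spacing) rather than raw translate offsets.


A bench: a 1942×368 mm seat slab, 39 mm thick, top at z = 467 mm, on four 45×45 mm square legs flush with the seat corners and standing on z = 0.


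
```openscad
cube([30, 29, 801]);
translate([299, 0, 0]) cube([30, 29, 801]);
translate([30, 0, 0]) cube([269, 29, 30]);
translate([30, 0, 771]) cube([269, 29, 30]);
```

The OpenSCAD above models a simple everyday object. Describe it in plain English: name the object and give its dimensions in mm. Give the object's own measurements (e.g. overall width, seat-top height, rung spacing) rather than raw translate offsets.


A rectangular picture frame lying in the x–z plane (depth along y). The opening is 269 mm wide (x) by 741 mm tall (z), surrounded by a border 30 mm wide on all four sides. The frame is 29 mm deep and is made of two full-height vertical stiles with two horizontal rails fitted between them.


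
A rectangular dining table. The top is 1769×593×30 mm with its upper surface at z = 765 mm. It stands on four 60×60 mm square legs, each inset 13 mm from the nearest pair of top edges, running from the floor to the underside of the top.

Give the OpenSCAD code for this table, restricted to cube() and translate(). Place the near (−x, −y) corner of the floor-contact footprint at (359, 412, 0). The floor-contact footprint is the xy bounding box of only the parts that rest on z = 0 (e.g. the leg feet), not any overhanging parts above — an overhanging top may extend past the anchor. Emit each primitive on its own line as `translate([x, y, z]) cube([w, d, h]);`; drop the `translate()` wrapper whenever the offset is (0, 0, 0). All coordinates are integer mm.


translate([346, 399, 735]) cube([1769, 593, 30]);
translate([359, 412, 0]) cube([60, 60, 735]);
translate([2042, 412, 0]) cube([60, 60, 735]);
translate([359, 919, 0]) cube([60, 60, 735]);
translate([2042, 919, 0]) cube([60, 60, 735]);


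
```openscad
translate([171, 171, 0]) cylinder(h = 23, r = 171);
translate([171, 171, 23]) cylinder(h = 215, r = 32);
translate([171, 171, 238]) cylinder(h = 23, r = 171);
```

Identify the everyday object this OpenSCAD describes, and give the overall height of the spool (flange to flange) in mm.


A spool. The overall height is 261 mm.

Three coaxial cylinders, large–small–large — a spool. Two 23 mm flanges and a 215 mm core give 23 + 215 + 23 = 261 mm.


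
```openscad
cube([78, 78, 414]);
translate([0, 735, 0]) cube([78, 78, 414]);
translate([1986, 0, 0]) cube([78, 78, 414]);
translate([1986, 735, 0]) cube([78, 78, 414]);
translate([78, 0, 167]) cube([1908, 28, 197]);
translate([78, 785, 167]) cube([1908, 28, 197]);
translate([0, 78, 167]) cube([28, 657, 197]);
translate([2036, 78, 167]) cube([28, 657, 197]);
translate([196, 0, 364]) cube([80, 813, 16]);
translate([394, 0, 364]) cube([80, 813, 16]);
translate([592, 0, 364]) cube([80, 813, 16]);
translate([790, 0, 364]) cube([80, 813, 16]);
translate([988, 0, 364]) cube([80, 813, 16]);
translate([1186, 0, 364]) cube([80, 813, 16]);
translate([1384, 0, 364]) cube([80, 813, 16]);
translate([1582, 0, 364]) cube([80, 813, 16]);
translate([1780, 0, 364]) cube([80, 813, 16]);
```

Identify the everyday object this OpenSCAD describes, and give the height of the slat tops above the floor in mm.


A bed frame. The slat-top height is 380 mm.

Four posts, four rails, and a row of slats — a bed frame. Slats sit on the rails at z = 167 + 197 = 364; with slat thickness 16, the top is 380 mm.


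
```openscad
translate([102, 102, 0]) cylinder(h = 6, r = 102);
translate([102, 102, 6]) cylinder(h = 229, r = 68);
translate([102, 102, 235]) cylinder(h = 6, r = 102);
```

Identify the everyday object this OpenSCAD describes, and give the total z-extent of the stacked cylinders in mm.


A spool. The overall height is 241 mm.

Three coaxial cylinders, large–small–large — a spool. Two 6 mm flanges and a 229 mm core give 6 + 229 + 6 = 241 mm.


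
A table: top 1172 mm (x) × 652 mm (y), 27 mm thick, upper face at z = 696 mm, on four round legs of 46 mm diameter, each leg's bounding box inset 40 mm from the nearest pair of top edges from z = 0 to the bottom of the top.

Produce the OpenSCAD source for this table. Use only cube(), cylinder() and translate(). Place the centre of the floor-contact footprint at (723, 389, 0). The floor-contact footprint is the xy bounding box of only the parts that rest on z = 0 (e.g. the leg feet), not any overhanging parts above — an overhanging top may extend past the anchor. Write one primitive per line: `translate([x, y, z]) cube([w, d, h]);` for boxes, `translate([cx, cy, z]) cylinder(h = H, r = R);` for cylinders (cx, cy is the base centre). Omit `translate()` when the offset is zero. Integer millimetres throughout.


translate([137, 63, 669]) cube([1172, 652, 27]);
translate([200, 126, 0]) cylinder(h = 669, r = 23);
translate([1246, 126, 0]) cylinder(h = 669, r = 23);
translate([200, 652, 0]) cylinder(h = 669, r = 23);
translate([1246, 652, 0]) cylinder(h = 669, r = 23);


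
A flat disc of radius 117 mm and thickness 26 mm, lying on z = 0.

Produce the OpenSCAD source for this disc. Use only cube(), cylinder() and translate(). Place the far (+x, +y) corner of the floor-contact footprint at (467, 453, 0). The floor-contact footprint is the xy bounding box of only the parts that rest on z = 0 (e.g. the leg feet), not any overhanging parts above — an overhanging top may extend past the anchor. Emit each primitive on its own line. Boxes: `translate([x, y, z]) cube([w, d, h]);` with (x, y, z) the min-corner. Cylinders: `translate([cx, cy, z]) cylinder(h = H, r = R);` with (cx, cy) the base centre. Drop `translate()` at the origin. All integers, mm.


translate([350, 336, 0]) cylinder(h = 26, r = 117);


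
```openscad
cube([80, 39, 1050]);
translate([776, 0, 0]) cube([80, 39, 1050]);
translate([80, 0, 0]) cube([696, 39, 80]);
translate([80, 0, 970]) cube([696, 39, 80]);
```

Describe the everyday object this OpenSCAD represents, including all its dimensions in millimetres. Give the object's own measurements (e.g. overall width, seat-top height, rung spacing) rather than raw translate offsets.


A rectangular picture frame lying in the x–z plane (depth along y). The opening is 696 mm wide (x) by 890 mm tall (z), surrounded by a border 80 mm wide on all four sides. The frame is 39 mm deep and is made of two full-height vertical stiles with two horizontal rails fitted between them.


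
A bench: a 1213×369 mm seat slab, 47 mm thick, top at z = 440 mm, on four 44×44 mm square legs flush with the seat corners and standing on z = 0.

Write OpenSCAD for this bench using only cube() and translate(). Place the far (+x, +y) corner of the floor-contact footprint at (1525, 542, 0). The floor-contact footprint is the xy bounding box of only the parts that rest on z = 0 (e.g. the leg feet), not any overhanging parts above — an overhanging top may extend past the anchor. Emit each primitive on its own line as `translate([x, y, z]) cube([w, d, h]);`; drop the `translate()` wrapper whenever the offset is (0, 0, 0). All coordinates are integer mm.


translate([312, 173, 393]) cube([1213, 369, 47]);
translate([312, 173, 0]) cube([44, 44, 393]);
translate([312, 498, 0]) cube([44, 44, 393]);
translate([1481, 173, 0]) cube([44, 44, 393]);
translate([1481, 498, 0]) cube([44, 44, 393]);


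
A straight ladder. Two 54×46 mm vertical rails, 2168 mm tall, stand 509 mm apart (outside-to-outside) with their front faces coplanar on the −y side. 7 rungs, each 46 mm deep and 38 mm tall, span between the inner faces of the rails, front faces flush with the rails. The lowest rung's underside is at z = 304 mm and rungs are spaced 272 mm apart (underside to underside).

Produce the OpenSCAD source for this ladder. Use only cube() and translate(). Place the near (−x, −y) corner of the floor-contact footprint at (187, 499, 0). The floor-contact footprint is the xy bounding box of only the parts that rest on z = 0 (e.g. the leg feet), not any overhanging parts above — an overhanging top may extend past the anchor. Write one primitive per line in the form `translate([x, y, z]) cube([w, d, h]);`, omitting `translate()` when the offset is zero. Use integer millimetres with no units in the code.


translate([187, 499, 0]) cube([54, 46, 2168]);
translate([642, 499, 0]) cube([54, 46, 2168]);
translate([241, 499, 304]) cube([401, 46, 38]);
translate([241, 499, 576]) cube([401, 46, 38]);
translate([241, 499, 848]) cube([401, 46, 38]);
translate([241, 499, 1120]) cube([401, 46, 38]);
translate([241, 499, 1392]) cube([401, 46, 38]);
translate([241, 499, 1664]) cube([401, 46, 38]);
translate([241, 499, 1936]) cube([401, 46, 38]);


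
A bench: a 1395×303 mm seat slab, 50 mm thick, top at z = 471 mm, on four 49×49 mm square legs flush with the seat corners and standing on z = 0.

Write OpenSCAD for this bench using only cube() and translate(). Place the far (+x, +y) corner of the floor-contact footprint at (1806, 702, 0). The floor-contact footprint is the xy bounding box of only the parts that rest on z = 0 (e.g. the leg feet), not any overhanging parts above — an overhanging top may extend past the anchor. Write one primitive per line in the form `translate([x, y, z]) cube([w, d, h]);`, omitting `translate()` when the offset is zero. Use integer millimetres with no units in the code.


// leg_h = 471 − 50 = 421
translate([411, 399, 421]) cube([1395, 303, 50]);
translate([411, 399, 0]) cube([49, 49, 421]);
translate([411, 653, 0]) cube([49, 49, 421]);
translate([1757, 399, 0]) cube([49, 49, 421]);
translate([1757, 653, 0]) cube([49, 49, 421]);


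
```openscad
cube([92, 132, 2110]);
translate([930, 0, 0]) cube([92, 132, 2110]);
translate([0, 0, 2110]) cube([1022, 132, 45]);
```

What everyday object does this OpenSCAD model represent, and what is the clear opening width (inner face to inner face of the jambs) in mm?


A door frame. The clear opening width is 838 mm.

Two 2110 mm tall posts with a header on top — a door frame. The left jamb is 92 mm wide at x = 0; the right jamb starts at x = 930. The clear opening is 930 − 92 = 838 mm.


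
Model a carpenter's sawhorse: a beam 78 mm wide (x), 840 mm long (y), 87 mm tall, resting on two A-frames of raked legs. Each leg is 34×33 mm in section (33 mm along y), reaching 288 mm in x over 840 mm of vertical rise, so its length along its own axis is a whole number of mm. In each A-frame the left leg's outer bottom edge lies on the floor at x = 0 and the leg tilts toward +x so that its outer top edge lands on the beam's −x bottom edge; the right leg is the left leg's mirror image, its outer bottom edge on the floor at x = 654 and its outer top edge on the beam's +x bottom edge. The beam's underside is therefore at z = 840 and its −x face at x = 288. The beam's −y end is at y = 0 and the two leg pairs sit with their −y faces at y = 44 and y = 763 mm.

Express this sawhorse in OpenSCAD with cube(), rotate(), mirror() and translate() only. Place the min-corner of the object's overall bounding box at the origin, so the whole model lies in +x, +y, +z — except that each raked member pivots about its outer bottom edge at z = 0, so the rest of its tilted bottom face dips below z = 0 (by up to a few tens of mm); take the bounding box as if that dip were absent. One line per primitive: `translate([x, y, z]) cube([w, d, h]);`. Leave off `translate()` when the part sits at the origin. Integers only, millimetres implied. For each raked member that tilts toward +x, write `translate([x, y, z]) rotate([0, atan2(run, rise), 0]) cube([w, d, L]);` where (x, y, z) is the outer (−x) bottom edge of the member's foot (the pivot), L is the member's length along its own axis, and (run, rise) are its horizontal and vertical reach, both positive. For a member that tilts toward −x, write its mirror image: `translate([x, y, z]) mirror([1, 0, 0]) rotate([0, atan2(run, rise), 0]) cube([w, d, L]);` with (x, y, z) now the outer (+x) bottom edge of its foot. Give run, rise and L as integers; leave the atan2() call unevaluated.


translate([288, 0, 840]) cube([78, 840, 87]);
translate([0, 44, 0]) rotate([0, atan2(288, 840), 0]) cube([34, 33, 888]);
translate([654, 44, 0]) mirror([1, 0, 0]) rotate([0, atan2(288, 840), 0]) cube([34, 33, 888]);
translate([0, 763, 0]) rotate([0, atan2(288, 840), 0]) cube([34, 33, 888]);
translate([654, 763, 0]) mirror([1, 0, 0]) rotate([0, atan2(288, 840), 0]) cube([34, 33, 888]);


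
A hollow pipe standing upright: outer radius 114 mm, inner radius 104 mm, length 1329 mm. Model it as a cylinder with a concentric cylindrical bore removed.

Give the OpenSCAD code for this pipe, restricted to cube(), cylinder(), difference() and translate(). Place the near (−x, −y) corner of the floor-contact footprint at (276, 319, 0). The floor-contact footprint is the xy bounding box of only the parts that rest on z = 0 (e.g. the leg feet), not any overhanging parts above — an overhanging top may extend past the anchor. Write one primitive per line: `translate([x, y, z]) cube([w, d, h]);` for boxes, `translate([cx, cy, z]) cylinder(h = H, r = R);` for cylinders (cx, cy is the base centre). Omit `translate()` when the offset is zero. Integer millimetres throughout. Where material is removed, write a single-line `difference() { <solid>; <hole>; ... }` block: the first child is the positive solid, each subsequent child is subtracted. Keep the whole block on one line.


difference() { translate([390, 433, 0]) cylinder(h = 1329, r = 114); translate([390, 433, 0]) cylinder(h = 1329, r = 104); }


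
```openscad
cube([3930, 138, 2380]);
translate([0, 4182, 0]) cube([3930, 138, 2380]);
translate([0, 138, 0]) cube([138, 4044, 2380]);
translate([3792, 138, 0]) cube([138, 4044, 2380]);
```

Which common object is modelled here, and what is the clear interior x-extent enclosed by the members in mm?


A house (or room) frame. The interior width is 3654 mm.

Four 2380 mm walls enclosing a rectangle with no floor or roof — a room or house frame. Outside width is 3930 mm and wall thickness is 138 mm, so the interior width is 3930 − 2 × 138 = 3654 mm.


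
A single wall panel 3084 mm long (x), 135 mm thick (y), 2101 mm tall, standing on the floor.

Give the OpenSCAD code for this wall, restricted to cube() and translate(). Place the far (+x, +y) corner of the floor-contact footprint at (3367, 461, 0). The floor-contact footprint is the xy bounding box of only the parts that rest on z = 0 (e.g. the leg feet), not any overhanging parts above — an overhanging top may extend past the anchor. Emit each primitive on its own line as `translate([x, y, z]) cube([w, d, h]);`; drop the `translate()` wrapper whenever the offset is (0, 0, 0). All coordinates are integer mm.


translate([283, 326, 0]) cube([3084, 135, 2101]);


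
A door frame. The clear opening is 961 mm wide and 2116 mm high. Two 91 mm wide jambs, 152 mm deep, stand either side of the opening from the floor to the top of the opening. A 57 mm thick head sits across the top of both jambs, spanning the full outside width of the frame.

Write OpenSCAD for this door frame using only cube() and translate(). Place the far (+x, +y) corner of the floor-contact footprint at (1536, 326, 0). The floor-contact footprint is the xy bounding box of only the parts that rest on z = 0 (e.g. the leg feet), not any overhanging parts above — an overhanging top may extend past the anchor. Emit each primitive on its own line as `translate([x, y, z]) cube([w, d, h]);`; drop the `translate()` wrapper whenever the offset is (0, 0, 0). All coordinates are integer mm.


translate([393, 174, 0]) cube([91, 152, 2116]);
translate([1445, 174, 0]) cube([91, 152, 2116]);
translate([393, 174, 2116]) cube([1143, 152, 57]);


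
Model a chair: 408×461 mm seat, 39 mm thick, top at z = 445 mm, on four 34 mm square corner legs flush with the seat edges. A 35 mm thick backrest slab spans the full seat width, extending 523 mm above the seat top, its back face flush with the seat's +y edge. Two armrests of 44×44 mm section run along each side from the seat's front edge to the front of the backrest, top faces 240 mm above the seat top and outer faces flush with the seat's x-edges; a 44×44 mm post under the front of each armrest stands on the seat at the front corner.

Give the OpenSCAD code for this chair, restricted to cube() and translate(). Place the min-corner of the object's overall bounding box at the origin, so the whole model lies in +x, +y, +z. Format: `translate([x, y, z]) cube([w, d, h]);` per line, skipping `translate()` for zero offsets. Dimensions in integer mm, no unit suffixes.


translate([0, 0, 406]) cube([408, 461, 39]);
cube([34, 34, 406]);
translate([374, 0, 0]) cube([34, 34, 406]);
translate([0, 427, 0]) cube([34, 34, 406]);
translate([374, 427, 0]) cube([34, 34, 406]);
translate([0, 426, 445]) cube([408, 35, 523]);
translate([0, 0, 641]) cube([44, 426, 44]);
translate([364, 0, 641]) cube([44, 426, 44]);
translate([0, 0, 445]) cube([44, 44, 196]);
translate([364, 0, 445]) cube([44, 44, 196]);


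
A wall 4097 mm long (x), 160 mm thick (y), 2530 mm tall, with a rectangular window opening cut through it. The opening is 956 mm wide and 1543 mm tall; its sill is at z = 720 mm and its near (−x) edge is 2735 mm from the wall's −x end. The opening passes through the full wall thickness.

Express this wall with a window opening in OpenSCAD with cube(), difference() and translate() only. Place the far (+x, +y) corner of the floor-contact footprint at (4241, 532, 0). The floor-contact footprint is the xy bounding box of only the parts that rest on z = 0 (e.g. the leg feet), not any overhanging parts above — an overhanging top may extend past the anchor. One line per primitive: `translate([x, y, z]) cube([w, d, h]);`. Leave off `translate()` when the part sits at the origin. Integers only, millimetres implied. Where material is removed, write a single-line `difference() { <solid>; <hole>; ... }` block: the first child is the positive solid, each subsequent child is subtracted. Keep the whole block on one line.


difference() { translate([144, 372, 0]) cube([4097, 160, 2530]); translate([2879, 372, 720]) cube([956, 160, 1543]); }


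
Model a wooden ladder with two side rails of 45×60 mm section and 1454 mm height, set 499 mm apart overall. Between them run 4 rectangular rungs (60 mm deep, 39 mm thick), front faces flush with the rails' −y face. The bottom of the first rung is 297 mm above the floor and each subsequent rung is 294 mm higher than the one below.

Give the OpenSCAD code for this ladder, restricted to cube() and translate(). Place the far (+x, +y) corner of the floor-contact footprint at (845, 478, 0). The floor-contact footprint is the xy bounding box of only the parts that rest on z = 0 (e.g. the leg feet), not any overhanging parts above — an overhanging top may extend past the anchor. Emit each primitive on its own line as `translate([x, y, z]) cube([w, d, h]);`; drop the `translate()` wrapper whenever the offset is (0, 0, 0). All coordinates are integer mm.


translate([346, 418, 0]) cube([45, 60, 1454]);
translate([800, 418, 0]) cube([45, 60, 1454]);
translate([391, 418, 297]) cube([409, 60, 39]);
translate([391, 418, 591]) cube([409, 60, 39]);
translate([391, 418, 885]) cube([409, 60, 39]);
translate([391, 418, 1179]) cube([409, 60, 39]);


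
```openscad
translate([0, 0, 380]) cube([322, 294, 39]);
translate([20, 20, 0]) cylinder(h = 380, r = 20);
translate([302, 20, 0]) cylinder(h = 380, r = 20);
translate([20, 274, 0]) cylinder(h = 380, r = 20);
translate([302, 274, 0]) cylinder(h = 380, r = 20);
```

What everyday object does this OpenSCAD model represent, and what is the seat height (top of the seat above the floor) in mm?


A stool. The seat height is 419 mm.

A 322×294×39 slab at z = 380 on four corner cylinders — a stool. The seat top is 380 + 39 = 419 mm.


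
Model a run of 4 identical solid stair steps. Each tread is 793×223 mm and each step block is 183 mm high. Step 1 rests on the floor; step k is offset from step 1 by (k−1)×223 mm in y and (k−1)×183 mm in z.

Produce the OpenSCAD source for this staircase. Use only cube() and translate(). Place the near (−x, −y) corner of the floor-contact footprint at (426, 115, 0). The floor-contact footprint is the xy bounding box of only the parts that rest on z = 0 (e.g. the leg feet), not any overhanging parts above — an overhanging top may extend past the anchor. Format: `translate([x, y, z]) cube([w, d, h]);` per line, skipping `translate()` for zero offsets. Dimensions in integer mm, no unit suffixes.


translate([426, 115, 0]) cube([793, 223, 183]);
translate([426, 338, 183]) cube([793, 223, 183]);
translate([426, 561, 366]) cube([793, 223, 183]);
translate([426, 784, 549]) cube([793, 223, 183]);


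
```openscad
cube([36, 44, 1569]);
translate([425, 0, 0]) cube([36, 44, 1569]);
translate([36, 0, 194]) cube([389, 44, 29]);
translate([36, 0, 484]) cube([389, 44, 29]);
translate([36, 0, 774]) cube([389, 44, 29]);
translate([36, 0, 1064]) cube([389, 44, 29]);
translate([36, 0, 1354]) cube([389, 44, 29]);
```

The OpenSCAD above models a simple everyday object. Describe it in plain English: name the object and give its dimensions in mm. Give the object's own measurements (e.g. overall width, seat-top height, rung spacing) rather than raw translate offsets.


A straight ladder. Two 36×44 mm vertical rails, 1569 mm tall, stand 461 mm apart (outside-to-outside) with their front faces coplanar on the −y side. 5 rungs, each 44 mm deep and 29 mm tall, span between the inner faces of the rails, front faces flush with the rails. The lowest rung's underside is at z = 194 mm and rungs are spaced 290 mm apart (underside to underside).


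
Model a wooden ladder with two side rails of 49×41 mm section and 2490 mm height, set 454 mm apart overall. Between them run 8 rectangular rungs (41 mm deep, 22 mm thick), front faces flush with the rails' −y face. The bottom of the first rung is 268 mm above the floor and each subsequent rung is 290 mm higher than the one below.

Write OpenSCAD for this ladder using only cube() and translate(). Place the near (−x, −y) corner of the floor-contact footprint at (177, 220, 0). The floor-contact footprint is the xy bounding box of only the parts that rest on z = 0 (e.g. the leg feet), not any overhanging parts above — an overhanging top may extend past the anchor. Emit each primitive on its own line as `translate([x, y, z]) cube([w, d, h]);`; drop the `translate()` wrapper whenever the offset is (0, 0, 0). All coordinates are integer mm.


// rung span = 454 - 2*49 = 356
// rung[k] z = 268 + k*290
translate([177, 220, 0]) cube([49, 41, 2490]);
translate([582, 220, 0]) cube([49, 41, 2490]);
translate([226, 220, 268]) cube([356, 41, 22]);
translate([226, 220, 558]) cube([356, 41, 22]);
translate([226, 220, 848]) cube([356, 41, 22]);
translate([226, 220, 1138]) cube([356, 41, 22]);
translate([226, 220, 1428]) cube([356, 41, 22]);
translate([226, 220, 1718]) cube([356, 41, 22]);
translate([226, 220, 2008]) cube([356, 41, 22]);
translate([226, 220, 2298]) cube([356, 41, 22]);


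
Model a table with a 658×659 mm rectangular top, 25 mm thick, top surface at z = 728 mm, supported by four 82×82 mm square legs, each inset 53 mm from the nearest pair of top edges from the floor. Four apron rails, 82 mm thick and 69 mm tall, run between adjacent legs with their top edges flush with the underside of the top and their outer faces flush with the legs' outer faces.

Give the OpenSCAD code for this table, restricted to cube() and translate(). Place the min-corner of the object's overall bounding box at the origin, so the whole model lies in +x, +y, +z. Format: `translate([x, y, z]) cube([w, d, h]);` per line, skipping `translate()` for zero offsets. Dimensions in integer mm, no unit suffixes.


translate([0, 0, 703]) cube([658, 659, 25]);
translate([53, 53, 0]) cube([82, 82, 703]);
translate([523, 53, 0]) cube([82, 82, 703]);
translate([53, 524, 0]) cube([82, 82, 703]);
translate([523, 524, 0]) cube([82, 82, 703]);
translate([135, 53, 634]) cube([388, 82, 69]);
translate([135, 524, 634]) cube([388, 82, 69]);
translate([53, 135, 634]) cube([82, 389, 69]);
translate([523, 135, 634]) cube([82, 389, 69]);


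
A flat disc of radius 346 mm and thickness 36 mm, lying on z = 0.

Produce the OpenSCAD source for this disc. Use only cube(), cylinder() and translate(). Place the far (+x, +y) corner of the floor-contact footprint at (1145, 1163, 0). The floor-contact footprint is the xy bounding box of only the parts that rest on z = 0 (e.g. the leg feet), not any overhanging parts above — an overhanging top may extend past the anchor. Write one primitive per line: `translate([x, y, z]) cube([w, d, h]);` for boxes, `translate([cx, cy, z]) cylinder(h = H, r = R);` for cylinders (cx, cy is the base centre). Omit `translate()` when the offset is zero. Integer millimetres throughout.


translate([799, 817, 0]) cylinder(h = 36, r = 346);


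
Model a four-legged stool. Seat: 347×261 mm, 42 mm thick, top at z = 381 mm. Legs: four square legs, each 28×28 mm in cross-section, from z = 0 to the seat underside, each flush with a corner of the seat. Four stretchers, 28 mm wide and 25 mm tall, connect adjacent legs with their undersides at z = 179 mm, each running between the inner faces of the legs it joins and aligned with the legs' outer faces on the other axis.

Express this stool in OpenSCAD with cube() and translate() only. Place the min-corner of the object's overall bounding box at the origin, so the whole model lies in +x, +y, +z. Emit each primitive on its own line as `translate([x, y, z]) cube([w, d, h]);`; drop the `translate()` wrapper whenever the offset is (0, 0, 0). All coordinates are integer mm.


translate([0, 0, 339]) cube([347, 261, 42]);
cube([28, 28, 339]);
translate([319, 0, 0]) cube([28, 28, 339]);
translate([0, 233, 0]) cube([28, 28, 339]);
translate([319, 233, 0]) cube([28, 28, 339]);
translate([28, 0, 179]) cube([291, 28, 25]);
translate([28, 233, 179]) cube([291, 28, 25]);
translate([0, 28, 179]) cube([28, 205, 25]);
translate([319, 28, 179]) cube([28, 205, 25]);


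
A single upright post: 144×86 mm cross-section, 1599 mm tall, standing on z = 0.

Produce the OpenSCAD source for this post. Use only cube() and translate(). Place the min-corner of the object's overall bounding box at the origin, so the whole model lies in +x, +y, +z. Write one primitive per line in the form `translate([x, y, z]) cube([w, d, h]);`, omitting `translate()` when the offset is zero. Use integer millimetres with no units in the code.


cube([144, 86, 1599]);


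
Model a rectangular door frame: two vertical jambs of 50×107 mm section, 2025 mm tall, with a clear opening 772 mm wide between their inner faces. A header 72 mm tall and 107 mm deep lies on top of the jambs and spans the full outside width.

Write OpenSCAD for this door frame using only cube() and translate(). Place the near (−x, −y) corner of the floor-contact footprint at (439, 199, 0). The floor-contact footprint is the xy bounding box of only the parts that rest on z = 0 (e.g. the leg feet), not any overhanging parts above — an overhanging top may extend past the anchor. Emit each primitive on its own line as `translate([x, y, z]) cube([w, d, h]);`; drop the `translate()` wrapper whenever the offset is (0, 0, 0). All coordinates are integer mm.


translate([439, 199, 0]) cube([50, 107, 2025]);
translate([1261, 199, 0]) cube([50, 107, 2025]);
translate([439, 199, 2025]) cube([872, 107, 72]);


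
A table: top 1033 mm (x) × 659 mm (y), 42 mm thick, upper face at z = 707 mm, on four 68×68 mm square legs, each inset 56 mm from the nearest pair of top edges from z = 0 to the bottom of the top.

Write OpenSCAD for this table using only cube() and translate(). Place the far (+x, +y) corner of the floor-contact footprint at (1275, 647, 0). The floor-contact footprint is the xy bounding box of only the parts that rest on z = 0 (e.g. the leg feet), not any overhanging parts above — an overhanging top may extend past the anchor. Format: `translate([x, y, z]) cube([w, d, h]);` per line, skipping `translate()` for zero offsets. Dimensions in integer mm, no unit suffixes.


// leg_h = 707 - 42 = 665
translate([298, 44, 665]) cube([1033, 659, 42]);
translate([354, 100, 0]) cube([68, 68, 665]);
translate([1207, 100, 0]) cube([68, 68, 665]);
translate([354, 579, 0]) cube([68, 68, 665]);
translate([1207, 579, 0]) cube([68, 68, 665]);


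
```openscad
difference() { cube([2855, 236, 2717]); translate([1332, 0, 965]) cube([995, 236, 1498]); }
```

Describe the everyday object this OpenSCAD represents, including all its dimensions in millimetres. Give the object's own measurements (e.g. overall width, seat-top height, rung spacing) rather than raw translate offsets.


A wall 2855 mm long (x), 236 mm thick (y), 2717 mm tall, with a rectangular window opening cut through it. The opening is 995 mm wide and 1498 mm tall; its sill is at z = 965 mm and its near (−x) edge is 1332 mm from the wall's −x end. The opening passes through the full wall thickness.


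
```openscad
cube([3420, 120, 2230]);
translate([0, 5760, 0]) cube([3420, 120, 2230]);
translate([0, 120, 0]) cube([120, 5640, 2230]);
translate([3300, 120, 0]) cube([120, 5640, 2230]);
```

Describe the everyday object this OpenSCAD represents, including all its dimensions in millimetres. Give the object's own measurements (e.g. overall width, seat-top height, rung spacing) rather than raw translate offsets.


The wall frame of a small rectangular building: four walls, each 2230 mm tall and 120 mm thick, enclosing a footprint 3420 mm (x) by 5880 mm (y) outside-to-outside, with no floor or roof. The front and back walls (the −y and +y sides) span the full width; the two side walls fit between them.


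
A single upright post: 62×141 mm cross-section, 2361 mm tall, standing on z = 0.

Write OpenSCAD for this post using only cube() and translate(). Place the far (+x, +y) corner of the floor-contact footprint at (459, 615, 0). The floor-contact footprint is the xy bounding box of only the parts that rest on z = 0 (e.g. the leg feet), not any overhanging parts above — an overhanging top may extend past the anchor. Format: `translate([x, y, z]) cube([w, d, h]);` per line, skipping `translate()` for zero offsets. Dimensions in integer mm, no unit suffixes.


translate([397, 474, 0]) cube([62, 141, 2361]);


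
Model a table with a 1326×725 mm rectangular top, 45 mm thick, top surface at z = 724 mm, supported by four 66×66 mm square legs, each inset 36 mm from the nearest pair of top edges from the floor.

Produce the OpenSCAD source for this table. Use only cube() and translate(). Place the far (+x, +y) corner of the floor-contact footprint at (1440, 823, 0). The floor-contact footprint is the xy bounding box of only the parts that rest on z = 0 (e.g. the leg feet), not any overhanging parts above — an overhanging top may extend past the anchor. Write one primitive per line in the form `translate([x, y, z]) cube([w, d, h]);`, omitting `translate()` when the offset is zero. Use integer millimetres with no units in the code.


// leg_h = 724 - 45 = 679
translate([150, 134, 679]) cube([1326, 725, 45]);
translate([186, 170, 0]) cube([66, 66, 679]);
translate([1374, 170, 0]) cube([66, 66, 679]);
translate([186, 757, 0]) cube([66, 66, 679]);
translate([1374, 757, 0]) cube([66, 66, 679]);


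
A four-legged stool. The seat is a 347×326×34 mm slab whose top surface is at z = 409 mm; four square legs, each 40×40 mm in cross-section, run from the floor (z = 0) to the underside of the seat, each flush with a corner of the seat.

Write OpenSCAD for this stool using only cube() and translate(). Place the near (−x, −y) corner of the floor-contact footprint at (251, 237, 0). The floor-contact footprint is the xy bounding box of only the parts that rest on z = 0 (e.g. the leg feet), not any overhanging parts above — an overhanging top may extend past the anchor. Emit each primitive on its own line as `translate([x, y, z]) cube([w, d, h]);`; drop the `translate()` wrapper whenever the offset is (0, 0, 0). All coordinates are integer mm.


translate([251, 237, 375]) cube([347, 326, 34]);
translate([251, 237, 0]) cube([40, 40, 375]);
translate([558, 237, 0]) cube([40, 40, 375]);
translate([251, 523, 0]) cube([40, 40, 375]);
translate([558, 523, 0]) cube([40, 40, 375]);


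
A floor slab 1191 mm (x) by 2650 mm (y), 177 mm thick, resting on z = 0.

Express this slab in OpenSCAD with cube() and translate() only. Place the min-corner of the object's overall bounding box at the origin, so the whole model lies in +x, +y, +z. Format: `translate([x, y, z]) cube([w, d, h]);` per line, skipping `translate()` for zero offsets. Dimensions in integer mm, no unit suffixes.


cube([1191, 2650, 177]);


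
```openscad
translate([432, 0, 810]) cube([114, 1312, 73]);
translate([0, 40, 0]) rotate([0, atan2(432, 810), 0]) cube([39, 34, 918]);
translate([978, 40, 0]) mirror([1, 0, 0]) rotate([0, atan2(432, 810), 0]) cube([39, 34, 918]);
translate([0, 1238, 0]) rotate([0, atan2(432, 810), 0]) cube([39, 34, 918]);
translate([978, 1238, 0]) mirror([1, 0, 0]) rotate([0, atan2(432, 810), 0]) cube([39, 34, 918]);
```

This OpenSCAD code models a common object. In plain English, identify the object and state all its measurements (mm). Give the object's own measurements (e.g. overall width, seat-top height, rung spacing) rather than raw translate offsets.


A sawhorse. A 114×1312×73 mm beam (x, y, z) sits on two A-frame leg pairs. Each pair is two raked legs of 39×34 mm section (34 mm along y) splaying symmetrically in x. Each leg rises 810 mm vertically over 432 mm of horizontal reach and is 918 mm long along its own axis. Every leg's outer bottom edge rests on the floor and its outer top edge meets a bottom edge of the beam — the left legs (tilting toward +x) meet the beam's −x bottom edge, the right legs (their mirror images, tilting toward −x) meet its +x bottom edge — so the leg tops tuck under the beam, the beam's underside is 810 mm above the floor, and the feet are 978 mm apart outside-to-outside with the beam centred between them. The two leg pairs are set in 40 mm from either end of the beam.


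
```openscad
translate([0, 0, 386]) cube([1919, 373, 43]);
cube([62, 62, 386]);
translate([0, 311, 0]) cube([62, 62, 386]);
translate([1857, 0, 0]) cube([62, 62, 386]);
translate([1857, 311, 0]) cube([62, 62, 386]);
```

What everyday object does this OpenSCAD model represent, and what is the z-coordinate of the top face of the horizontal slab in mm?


A bench. The seat-top height is 429 mm.

A long slab on four corner posts — a bench. The slab sits at z = 386 with thickness 43, so the top is 386 + 43 = 429 mm.


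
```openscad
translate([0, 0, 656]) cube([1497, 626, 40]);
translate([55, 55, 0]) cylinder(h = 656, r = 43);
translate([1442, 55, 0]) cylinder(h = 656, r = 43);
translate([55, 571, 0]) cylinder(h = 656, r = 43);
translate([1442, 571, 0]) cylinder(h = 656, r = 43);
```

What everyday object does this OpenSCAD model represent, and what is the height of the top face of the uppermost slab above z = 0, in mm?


A table. The table height is 696 mm.

A 1497×626×40 slab sits at z = 656 on four Ø86 mm round legs — a table. The top surface is at 656 + 40 = 696 mm.


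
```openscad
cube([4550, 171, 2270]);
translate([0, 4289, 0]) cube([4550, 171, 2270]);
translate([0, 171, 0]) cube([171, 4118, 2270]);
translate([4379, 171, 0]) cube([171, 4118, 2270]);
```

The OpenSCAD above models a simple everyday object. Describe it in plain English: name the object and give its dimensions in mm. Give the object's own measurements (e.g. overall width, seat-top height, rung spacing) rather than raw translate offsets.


The wall frame of a small rectangular building: four walls, each 2270 mm tall and 171 mm thick, enclosing a footprint 4550 mm (x) by 4460 mm (y) outside-to-outside, with no floor or roof. The front and back walls (the −y and +y sides) span the full width; the two side walls fit between them.


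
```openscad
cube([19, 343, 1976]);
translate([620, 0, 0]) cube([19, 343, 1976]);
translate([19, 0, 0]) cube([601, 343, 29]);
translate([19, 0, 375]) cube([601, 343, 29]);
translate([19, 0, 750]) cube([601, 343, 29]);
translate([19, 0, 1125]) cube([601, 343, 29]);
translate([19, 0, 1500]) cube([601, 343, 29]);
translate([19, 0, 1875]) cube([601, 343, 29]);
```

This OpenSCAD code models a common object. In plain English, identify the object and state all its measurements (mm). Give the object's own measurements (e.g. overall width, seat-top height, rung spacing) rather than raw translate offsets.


An open bookshelf. Two side panels, each 19 mm thick, 343 mm deep and 1976 mm tall, stand 639 mm apart (outside-to-outside). Between them sit 6 shelves, each 29 mm thick and 343 mm deep, spanning the full gap between the sides. The bottom shelf rests on the floor (its underside at z = 0) and the clear gap between one shelf's top and the next shelf's underside is 346 mm.


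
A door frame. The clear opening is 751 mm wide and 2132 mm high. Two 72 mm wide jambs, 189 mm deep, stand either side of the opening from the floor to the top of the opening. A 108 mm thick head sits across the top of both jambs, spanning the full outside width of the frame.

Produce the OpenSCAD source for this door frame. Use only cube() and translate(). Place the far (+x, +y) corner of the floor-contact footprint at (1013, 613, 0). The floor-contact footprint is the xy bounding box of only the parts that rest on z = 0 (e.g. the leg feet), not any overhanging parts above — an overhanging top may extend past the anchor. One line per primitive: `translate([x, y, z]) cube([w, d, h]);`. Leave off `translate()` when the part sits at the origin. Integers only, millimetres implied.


translate([118, 424, 0]) cube([72, 189, 2132]);
translate([941, 424, 0]) cube([72, 189, 2132]);
translate([118, 424, 2132]) cube([895, 189, 108]);


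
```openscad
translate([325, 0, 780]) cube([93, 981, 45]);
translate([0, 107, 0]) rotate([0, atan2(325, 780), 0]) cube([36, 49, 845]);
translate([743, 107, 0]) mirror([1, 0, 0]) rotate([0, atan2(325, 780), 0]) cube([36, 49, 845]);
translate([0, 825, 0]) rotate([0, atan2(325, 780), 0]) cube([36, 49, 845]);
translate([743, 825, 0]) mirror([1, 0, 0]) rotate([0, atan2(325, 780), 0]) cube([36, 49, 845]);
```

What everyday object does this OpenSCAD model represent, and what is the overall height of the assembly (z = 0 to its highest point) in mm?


A sawhorse. The overall height is 825 mm.

A beam across two mirrored pairs of raked legs — a sawhorse. The beam's underside is at z = 780 (matching the legs' vertical rise in atan2(325, 780)) and the beam is 45 mm tall, so its top is at 780 + 45 = 825 mm. The raked legs top out at the beam's underside, so that is the highest point.


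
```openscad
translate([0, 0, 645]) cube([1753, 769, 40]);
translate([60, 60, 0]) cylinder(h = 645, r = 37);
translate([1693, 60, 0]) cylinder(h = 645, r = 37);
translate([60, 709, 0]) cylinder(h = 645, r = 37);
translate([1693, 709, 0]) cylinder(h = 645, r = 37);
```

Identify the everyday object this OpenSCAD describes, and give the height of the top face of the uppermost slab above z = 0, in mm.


A table. The table height is 685 mm.

A 1753×769×40 slab sits at z = 645 on four Ø74 mm round legs — a table. The top surface is at 645 + 40 = 685 mm.


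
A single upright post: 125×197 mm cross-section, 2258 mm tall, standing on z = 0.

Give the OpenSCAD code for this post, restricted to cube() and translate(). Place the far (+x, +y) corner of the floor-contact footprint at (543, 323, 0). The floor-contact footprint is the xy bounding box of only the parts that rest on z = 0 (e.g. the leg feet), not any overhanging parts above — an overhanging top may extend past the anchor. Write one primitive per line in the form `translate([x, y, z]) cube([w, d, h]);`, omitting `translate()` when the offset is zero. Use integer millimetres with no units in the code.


translate([418, 126, 0]) cube([125, 197, 2258]);
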